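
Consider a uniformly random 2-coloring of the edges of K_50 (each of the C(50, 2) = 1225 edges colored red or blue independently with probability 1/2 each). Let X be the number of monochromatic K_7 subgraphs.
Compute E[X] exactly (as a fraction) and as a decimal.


Let X = Σ_S X_S over the C(50, 7) = 99884400 subsets S of size 7, where X_S = 1 if the K_7 on S is monochromatic.
For a fixed S, the K_7 on S has C(7, 2) = 21 edges. P[all 21 edges red] = (1/2)^21, and likewise for blue, so P[monochromatic] = 2·(1/2)^21 = 2^{1 − 21} = 1/1048576.
Summing: E[X] = C(50, 7) · 2^{1 − 21} = 99884400 · 1/1048576 = 6242775/65536.
Numerically: E[X] ≈ 95.25719.

E[X] = C(50,7)·2^(1−C(7,2)) = 6242775/65536 ≈ 95.25719.


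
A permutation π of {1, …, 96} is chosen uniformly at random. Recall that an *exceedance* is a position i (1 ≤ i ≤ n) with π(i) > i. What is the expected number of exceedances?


Write X = Σ_{i=1}^{96} X_i, where X_i = 1_{π(i) > i}.
For each fixed i, π(i) is uniform over {1, …, 96} (marginal of a uniform permutation), so P[π(i) > i] = (n − i)/n. Summing: Σ_{i=1}^{96} (n − i)/n = (0 + 1 + … + 95)/96 = 96(96 − 1)/(2·96) = (96 − 1)/2.
Hence E[X] = Σ_{i=1}^{96} (96 − i)/96 = 95/2 ≈ 47.5000.

E[X] = 95/2 = 47.5000.


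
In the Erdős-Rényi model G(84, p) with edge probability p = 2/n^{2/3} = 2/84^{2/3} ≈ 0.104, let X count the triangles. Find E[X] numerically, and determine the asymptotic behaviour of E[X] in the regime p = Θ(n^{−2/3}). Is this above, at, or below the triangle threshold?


Number of potential triangles: C(84, 3) = 95284.
Each occurs with probability p³ ≈ (0.104)³ ≈ 1.13379e-03.
By linearity: E[X] = C(84, 3)·p³ ≈ 95284 · 1.13379e-03 ≈ 108.032.
Since α = 2/3 < 1, p = c/n^{2/3} ≫ 1/n is above the triangle threshold p ~ 1/n. Asymptotically E[X] ~ (c³/6)·n^{3(1−α)} = (2³/6)·n^{1} → ∞; triangles are abundant w.h.p.

E[X] ≈ 108.032; in regime p = Θ(1/n^{2/3}) E[X] diverges (above the triangle threshold p ~ 1/n).


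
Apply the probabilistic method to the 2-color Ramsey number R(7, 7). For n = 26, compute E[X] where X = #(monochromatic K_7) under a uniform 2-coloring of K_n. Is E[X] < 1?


E[X] = C(26, 7) · 2^{1 − 21} = 657800 · 2^{−20} = 657800/1048576.
As a reduced fraction: E[X] = 82225/131072 ≈ 0.627327.
Is E[X] < 1? YES.
Since E[X] < 1, there exists a 2-coloring of K_{26} with no monochromatic K_7; hence R(7, 7) > 26.

E[X] = 82225/131072 ≈ 0.627327; E[X] < 1, so R(7, 7) > 26.


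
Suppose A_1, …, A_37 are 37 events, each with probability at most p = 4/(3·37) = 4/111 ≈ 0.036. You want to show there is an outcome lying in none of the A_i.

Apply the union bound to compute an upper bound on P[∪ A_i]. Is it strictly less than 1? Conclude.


Union bound: P[∪_{i=1}^{37} A_i] ≤ Σ_i P[A_i] ≤ 37·p = 37·(4/111) = 4/3.
Numerically: 4/3 ≈ 1.333.
Is 4/3 < 1? NO.
Since the bound 4/3 is ≥ 1, the union bound is uninformative here; it does NOT by itself certify existence.

37·p = 4/3 ≈ 1.333; existence NOT certified by the union bound.


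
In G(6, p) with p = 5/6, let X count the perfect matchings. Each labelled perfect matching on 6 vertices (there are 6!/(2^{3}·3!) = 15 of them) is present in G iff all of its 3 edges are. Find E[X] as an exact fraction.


K_6 has 6!/(2^{3}·3!) = 15 labelled perfect matchings.
For each such perfect matching H, let X_H = 1 if all 3 edges of H are present in G. Then P[X_H = 1] = p^{3} = (5/6)^{3} = 125/216.
Summing the indicators: E[X] = Σ_H E[X_H] = 15 · p^{3} = 15 · 125/216 = 625/72.
Numerically: E[X] ≈ 8.6806.

E[X] = 15 · (5/6)^{3} = 625/72 ≈ 8.6806.


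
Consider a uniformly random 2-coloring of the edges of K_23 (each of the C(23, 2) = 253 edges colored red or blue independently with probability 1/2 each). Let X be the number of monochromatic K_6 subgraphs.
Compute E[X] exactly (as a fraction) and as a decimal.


Let X = Σ_S X_S over the C(23, 6) = 100947 subsets S of size 6, where X_S = 1 if the K_6 on S is monochromatic.
For a fixed S, the K_6 on S has C(6, 2) = 15 edges. P[all 15 edges red] = (1/2)^15, and likewise for blue, so P[monochromatic] = 2·(1/2)^15 = 2^{1 − 15} = 1/16384.
By linearity of expectation: E[X] = C(23, 6) · 2^{1 − 15} = 100947 · 1/16384 = 100947/16384.
Numerically: E[X] ≈ 6.161316.

E[X] = C(23,6)·2^(1−C(6,2)) = 100947/16384 ≈ 6.161316.


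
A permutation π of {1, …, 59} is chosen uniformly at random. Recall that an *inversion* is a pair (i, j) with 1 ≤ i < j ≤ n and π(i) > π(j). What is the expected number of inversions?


Write X = Σ X_I over the C(59, 2) = 1711 pairs i < j, with X_I the indicator of one inversion.
There are 1711 indicators.
For each fixed pair i < j, the values π(i) and π(j) are two distinct elements of {1, …, 59} in uniformly random order; by symmetry P[π(i) > π(j)] = 1/2.
By linearity: E[X] = 1711 · (1/2) = C(59, 2) · (1/2) = 1711/2 = 1711/2 ≈ 855.500.

E[X] = 1711/2 = 855.500.


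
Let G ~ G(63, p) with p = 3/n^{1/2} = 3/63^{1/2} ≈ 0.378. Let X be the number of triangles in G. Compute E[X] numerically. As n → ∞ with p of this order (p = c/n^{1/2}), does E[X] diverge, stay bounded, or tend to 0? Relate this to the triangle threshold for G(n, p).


Number of potential triangles: C(63, 3) = 39711.
Each occurs with probability p³ ≈ (0.378)³ ≈ 5.39949e-02.
By linearity: E[X] = C(63, 3)·p³ ≈ 39711 · 5.39949e-02 ≈ 2144.192.
Since α = 1/2 < 1, p = c/n^{1/2} ≫ 1/n is above the triangle threshold p ~ 1/n. Asymptotically E[X] ~ (c³/6)·n^{3(1−α)} = (3³/6)·n^{1.5} → ∞; triangles are abundant w.h.p.

E[X] ≈ 2144.192; in regime p = Θ(1/n^{1/2}) E[X] diverges (above the triangle threshold p ~ 1/n).


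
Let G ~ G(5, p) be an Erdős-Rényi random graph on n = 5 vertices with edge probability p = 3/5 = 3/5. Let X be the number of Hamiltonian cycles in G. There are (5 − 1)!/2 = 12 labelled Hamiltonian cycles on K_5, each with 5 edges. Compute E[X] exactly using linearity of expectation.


K_5 has (5 − 1)!/2 = 12 labelled Hamiltonian cycles.
For each such Hamiltonian cycle H, let X_H = 1 if all 5 edges of H are present in G. Then P[X_H = 1] = p^{5} = (3/5)^{5} = 243/3125.
By linearity of expectation: E[X] = Σ_H E[X_H] = 12 · p^{5} = 12 · 243/3125 = 2916/3125.
Numerically: E[X] ≈ 0.93312.

E[X] = 12 · (3/5)^{5} = 2916/3125 ≈ 0.93312.


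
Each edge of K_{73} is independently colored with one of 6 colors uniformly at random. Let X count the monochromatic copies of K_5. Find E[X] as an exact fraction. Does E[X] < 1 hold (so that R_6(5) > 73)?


E[X] = C(73, 5) · 6^{1 − 10} = 15020334 · 6^{−9} = 15020334/10077696.
As a reduced fraction: E[X] = 834463/559872 ≈ 1.4905.
Is E[X] < 1? NO.
Since E[X] ≥ 1, the first-moment bound is inconclusive at n = 73; it does NOT by itself certify R_6(5) > 73.

E[X] = 834463/559872 ≈ 1.4905; E[X] ≥ 1; first-moment method inconclusive here.


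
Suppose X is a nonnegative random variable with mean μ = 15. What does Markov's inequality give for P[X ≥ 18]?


μ = E[X] = 15, a = 18.
Markov: P[X ≥ 18] ≤ μ/a = (15)/18 = 5/6.
Numerically: ≈ 0.83333.
(Since a = 18 > μ = 15.00000, the bound 5/6 is < 1 and informative.)

P[X ≥ 18] ≤ 5/6 ≈ 0.83333.


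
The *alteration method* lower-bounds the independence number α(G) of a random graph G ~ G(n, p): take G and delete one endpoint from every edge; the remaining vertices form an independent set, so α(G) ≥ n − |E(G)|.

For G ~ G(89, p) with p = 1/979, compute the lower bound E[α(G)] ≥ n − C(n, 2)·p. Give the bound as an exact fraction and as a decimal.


E[|E(G)|] = C(89, 2)·p = 3916 · (1/979) = 4.
E[α(G)] ≥ n − E[|E(G)|] = 89 − 4 = 85.
Numerically: ≈ 85.000000.
(This is only a lower bound; the true E[α(G)] may be larger.)

E[α(G)] ≥ 85 ≈ 85.000000.


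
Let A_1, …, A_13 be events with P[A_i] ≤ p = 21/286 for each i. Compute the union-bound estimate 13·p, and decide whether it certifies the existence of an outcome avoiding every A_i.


Union bound: P[∪_{i=1}^{13} A_i] ≤ Σ_i P[A_i] ≤ 13·p = 13·(21/286) = 21/22.
Numerically: 21/22 ≈ 0.955.
Is 21/22 < 1? YES.
Since P[∪ A_i] ≤ 21/22 < 1, the complement has P[∩ A_i^c] ≥ 1 − 21/22 = 1/22 > 0, so some outcome avoids every A_i.

13·p = 21/22 ≈ 0.955; existence CERTIFIED by the union bound.


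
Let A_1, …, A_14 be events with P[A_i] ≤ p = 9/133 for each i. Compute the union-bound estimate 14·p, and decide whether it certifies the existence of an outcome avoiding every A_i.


Union bound: P[∪_{i=1}^{14} A_i] ≤ Σ_i P[A_i] ≤ 14·p = 14·(9/133) = 18/19.
Numerically: 18/19 ≈ 0.947368.
Is 18/19 < 1? YES.
Since P[∪ A_i] ≤ 18/19 < 1, the complement has P[∩ A_i^c] ≥ 1 − 18/19 = 1/19 > 0, so some outcome avoids every A_i.

14·p = 18/19 ≈ 0.947368; existence CERTIFIED by the union bound.


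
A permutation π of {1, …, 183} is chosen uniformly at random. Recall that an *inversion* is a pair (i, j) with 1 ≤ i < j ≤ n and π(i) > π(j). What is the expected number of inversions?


Write X = Σ X_I over the C(183, 2) = 16653 pairs i < j, with X_I the indicator of one inversion.
There are 16653 indicators.
For each fixed pair i < j, the values π(i) and π(j) are two distinct elements of {1, …, 183} in uniformly random order; by symmetry P[π(i) > π(j)] = 1/2.
By linearity: E[X] = 16653 · (1/2) = C(183, 2) · (1/2) = 16653/2 = 16653/2 ≈ 8326.50000.

E[X] = 16653/2 = 8326.50000.


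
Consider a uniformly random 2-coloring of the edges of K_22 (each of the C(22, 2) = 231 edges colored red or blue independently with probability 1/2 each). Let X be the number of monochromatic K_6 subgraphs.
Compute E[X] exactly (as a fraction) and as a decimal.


Let X = Σ_S X_S over the C(22, 6) = 74613 subsets S of size 6, where X_S = 1 if the K_6 on S is monochromatic.
For a fixed S, the K_6 on S has C(6, 2) = 15 edges. P[all 15 edges red] = (1/2)^15, and likewise for blue, so P[monochromatic] = 2·(1/2)^15 = 2^{1 − 15} = 1/16384.
Summing: E[X] = C(22, 6) · 2^{1 − 15} = 74613 · 1/16384 = 74613/16384.
Numerically: E[X] ≈ 4.55402.

E[X] = C(22,6)·2^(1−C(6,2)) = 74613/16384 ≈ 4.55402.


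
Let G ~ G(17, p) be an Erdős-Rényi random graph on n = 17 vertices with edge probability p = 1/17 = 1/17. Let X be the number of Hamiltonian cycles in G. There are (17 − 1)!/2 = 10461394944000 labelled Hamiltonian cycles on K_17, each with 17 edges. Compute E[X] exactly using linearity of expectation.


K_17 has (17 − 1)!/2 = 10461394944000 labelled Hamiltonian cycles.
For each such Hamiltonian cycle H, let X_H = 1 if all 17 edges of H are present in G. Then P[X_H = 1] = p^{17} = (1/17)^{17} = 1/827240261886336764177.
By linearity of expectation: E[X] = Σ_H E[X_H] = 10461394944000 · p^{17} = 10461394944000 · 1/827240261886336764177 = 10461394944000/827240261886336764177.
Numerically: E[X] ≈ 1.265e-08.

E[X] = 10461394944000 · (1/17)^{17} = 10461394944000/827240261886336764177 ≈ 1.265e-08.


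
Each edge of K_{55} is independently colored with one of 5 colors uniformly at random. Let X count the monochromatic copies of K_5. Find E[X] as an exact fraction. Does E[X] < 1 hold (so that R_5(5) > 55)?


E[X] = C(55, 5) · 5^{1 − 10} = 3478761 · 5^{−9} = 3478761/1953125.
As a reduced fraction: E[X] = 3478761/1953125 ≈ 1.781126.
Is E[X] < 1? NO.
Since E[X] ≥ 1, the first-moment bound is inconclusive at n = 55; it does NOT by itself certify R_5(5) > 55.

E[X] = 3478761/1953125 ≈ 1.781126; E[X] ≥ 1; first-moment method inconclusive here.


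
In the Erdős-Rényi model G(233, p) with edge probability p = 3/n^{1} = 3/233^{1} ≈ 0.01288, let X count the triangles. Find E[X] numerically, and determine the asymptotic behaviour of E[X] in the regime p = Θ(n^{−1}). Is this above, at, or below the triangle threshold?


Number of potential triangles: C(233, 3) = 2081156.
Each occurs with probability p³ ≈ (0.01288)³ ≈ 2.134499e-06.
By linearity: E[X] = C(233, 3)·p³ ≈ 2081156 · 2.134499e-06 ≈ 4.4422.
Here α = 1, so p = 3/n is exactly at the triangle threshold p ~ 1/n. Asymptotically E[X] → c³/6 = 3³/6 = 9/2 ≈ 4.5000, a bounded constant. In this regime the triangle count is asymptotically Poisson(c³/6).

E[X] ≈ 4.4422; in regime p = Θ(1/n^{1}) E[X] stays bounded (at the triangle threshold p ~ 1/n).


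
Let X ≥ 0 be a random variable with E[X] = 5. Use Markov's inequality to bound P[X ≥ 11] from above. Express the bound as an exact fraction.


μ = E[X] = 5, a = 11.
Markov: P[X ≥ 11] ≤ μ/a = (5)/11 = 5/11.
Numerically: ≈ 0.4545.
(Since a = 11 > μ = 5.0000, the bound 5/11 is < 1 and informative.)

P[X ≥ 11] ≤ 5/11 ≈ 0.4545.


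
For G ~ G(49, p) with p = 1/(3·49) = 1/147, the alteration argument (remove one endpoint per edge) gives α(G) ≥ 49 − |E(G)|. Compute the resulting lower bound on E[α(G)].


E[|E(G)|] = C(49, 2)·p = 1176 · (1/147) = 8.
E[α(G)] ≥ n − E[|E(G)|] = 49 − 8 = 41.
Numerically: ≈ 41.0000.
(This is only a lower bound; the true E[α(G)] may be larger.)

E[α(G)] ≥ 41 ≈ 41.0000.


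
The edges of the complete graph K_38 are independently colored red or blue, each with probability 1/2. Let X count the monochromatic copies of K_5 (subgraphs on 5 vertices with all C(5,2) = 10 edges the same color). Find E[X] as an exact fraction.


Let X = Σ_S X_S over the C(38, 5) = 501942 subsets S of size 5, where X_S = 1 if the K_5 on S is monochromatic.
For a fixed S, the K_5 on S has C(5, 2) = 10 edges. P[all 10 edges red] = (1/2)^10, and likewise for blue, so P[monochromatic] = 2·(1/2)^10 = 2^{1 − 10} = 1/512.
By linearity: E[X] = C(38, 5) · 2^{1 − 10} = 501942 · 1/512 = 250971/256.
Numerically: E[X] ≈ 980.35547.

E[X] = C(38,5)·2^(1−C(5,2)) = 250971/256 ≈ 980.35547.


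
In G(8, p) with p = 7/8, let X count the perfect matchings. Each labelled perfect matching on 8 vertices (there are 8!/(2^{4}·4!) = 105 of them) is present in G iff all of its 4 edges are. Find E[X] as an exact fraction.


K_8 has 8!/(2^{4}·4!) = 105 labelled perfect matchings.
For each such perfect matching H, let X_H = 1 if all 4 edges of H are present in G. Then P[X_H = 1] = p^{4} = (7/8)^{4} = 2401/4096.
Summing the indicators: E[X] = Σ_H E[X_H] = 105 · p^{4} = 105 · 2401/4096 = 252105/4096.
Numerically: E[X] ≈ 61.5491.

E[X] = 105 · (7/8)^{4} = 252105/4096 ≈ 61.5491.


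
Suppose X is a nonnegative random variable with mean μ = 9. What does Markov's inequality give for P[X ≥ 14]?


μ = E[X] = 9, a = 14.
Markov: P[X ≥ 14] ≤ μ/a = (9)/14 = 9/14.
Numerically: ≈ 0.6429.
(Since a = 14 > μ = 9.0000, the bound 9/14 is < 1 and informative.)

P[X ≥ 14] ≤ 9/14 ≈ 0.6429.


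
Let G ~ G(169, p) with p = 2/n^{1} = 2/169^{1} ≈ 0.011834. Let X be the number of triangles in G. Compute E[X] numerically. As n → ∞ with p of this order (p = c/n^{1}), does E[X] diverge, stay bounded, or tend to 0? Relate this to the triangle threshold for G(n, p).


Number of potential triangles: C(169, 3) = 790244.
Each occurs with probability p³ ≈ (0.011834)³ ≈ 1.6574097e-06.
By linearity: E[X] = C(169, 3)·p³ ≈ 790244 · 1.6574097e-06 ≈ 1.30976.
Here α = 1, so p = 2/n is exactly at the triangle threshold p ~ 1/n. Asymptotically E[X] → c³/6 = 2³/6 = 4/3 ≈ 1.33333, a bounded constant. In this regime the triangle count is asymptotically Poisson(c³/6).

E[X] ≈ 1.30976; in regime p = Θ(1/n^{1}) E[X] stays bounded (at the triangle threshold p ~ 1/n).


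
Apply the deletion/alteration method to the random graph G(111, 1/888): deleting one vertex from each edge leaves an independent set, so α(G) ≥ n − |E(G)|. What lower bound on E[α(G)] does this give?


E[|E(G)|] = C(111, 2)·p = 6105 · (1/888) = 55/8.
E[α(G)] ≥ n − E[|E(G)|] = 111 − 55/8 = 833/8.
Numerically: ≈ 104.12500.
(This is only a lower bound; the true E[α(G)] may be larger.)

E[α(G)] ≥ 833/8 ≈ 104.12500.


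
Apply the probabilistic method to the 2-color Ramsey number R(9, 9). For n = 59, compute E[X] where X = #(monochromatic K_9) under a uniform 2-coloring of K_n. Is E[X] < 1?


E[X] = C(59, 9) · 2^{1 − 36} = 12565671261 · 2^{−35} = 12565671261/34359738368.
As a reduced fraction: E[X] = 12565671261/34359738368 ≈ 0.36571.
Is E[X] < 1? YES.
Since E[X] < 1, there exists a 2-coloring of K_{59} with no monochromatic K_9; hence R(9, 9) > 59.

E[X] = 12565671261/34359738368 ≈ 0.36571; E[X] < 1, so R(9, 9) > 59.


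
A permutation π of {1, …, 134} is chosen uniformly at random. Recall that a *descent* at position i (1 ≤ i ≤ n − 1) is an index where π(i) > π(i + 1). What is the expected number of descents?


Write X = Σ X_I over i = 1, …, 133, with X_I the indicator of one descent.
There are 133 indicators.
For each fixed i, the pair (π(i), π(i+1)) is a uniformly random ordered pair of distinct values from {1, …, 134}; by symmetry P[π(i) > π(i+1)] = 1/2.
By linearity: E[X] = 133 · (1/2) = (134 − 1) · (1/2) = 133/2 ≈ 66.5000.

E[X] = 133/2 = 66.5000.


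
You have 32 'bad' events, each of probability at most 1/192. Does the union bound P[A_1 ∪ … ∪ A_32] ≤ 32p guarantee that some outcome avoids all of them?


Union bound: P[∪_{i=1}^{32} A_i] ≤ Σ_i P[A_i] ≤ 32·p = 32·(1/192) = 1/6.
Numerically: 1/6 ≈ 0.1667.
Is 1/6 < 1? YES.
Since P[∪ A_i] ≤ 1/6 < 1, the complement has P[∩ A_i^c] ≥ 1 − 1/6 = 5/6 > 0, so some outcome avoids every A_i.

32·p = 1/6 ≈ 0.1667; existence CERTIFIED by the union bound.


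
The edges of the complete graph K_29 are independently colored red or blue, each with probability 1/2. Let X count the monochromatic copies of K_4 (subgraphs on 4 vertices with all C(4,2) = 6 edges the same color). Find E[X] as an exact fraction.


Let X = Σ_S X_S over the C(29, 4) = 23751 subsets S of size 4, where X_S = 1 if the K_4 on S is monochromatic.
For a fixed S, the K_4 on S has C(4, 2) = 6 edges. P[all 6 edges red] = (1/2)^6, and likewise for blue, so P[monochromatic] = 2·(1/2)^6 = 2^{1 − 6} = 1/32.
Summing: E[X] = C(29, 4) · 2^{1 − 6} = 23751 · 1/32 = 23751/32.
Numerically: E[X] ≈ 742.219.

E[X] = C(29,4)·2^(1−C(4,2)) = 23751/32 ≈ 742.219.


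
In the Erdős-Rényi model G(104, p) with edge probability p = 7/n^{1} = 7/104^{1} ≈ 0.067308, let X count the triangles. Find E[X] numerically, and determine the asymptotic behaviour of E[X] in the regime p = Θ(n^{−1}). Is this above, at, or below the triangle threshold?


Number of potential triangles: C(104, 3) = 182104.
Each occurs with probability p³ ≈ (0.067308)³ ≈ 3.0492575e-04.
By linearity: E[X] = C(104, 3)·p³ ≈ 182104 · 3.0492575e-04 ≈ 55.52820.
Here α = 1, so p = 7/n is exactly at the triangle threshold p ~ 1/n. Asymptotically E[X] → c³/6 = 7³/6 = 343/6 ≈ 57.16667, a bounded constant. In this regime the triangle count is asymptotically Poisson(c³/6).

E[X] ≈ 55.52820; in regime p = Θ(1/n^{1}) E[X] stays bounded (at the triangle threshold p ~ 1/n).


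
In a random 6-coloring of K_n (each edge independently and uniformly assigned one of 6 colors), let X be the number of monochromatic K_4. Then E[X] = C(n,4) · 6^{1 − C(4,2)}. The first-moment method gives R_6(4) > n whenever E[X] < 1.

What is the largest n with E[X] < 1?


We need C(n, 4) · 6^{1 − 6} < 1, i.e. C(n, 4) < 6^{6 − 1} = 7776.
Check values of n near the boundary:
  n = 17: C(17, 4) = 2380; 2380 < 7776? YES
  n = 18: C(18, 4) = 3060; 3060 < 7776? YES
  n = 19: C(19, 4) = 3876; 3876 < 7776? YES
  n = 20: C(20, 4) = 4845; 4845 < 7776? YES
  n = 21: C(21, 4) = 5985; 5985 < 7776? YES
  n = 22: C(22, 4) = 7315; 7315 < 7776? YES
  n = 23: C(23, 4) = 8855; 8855 < 7776? NO
The largest n with C(n, 4) < 7776 is n = 22 (where E[X] = 7315/7776 ≈ 0.941). Hence R_6(4) > 22, i.e. R_6(4) ≥ 23.

Largest n = 22; hence R_6(4) > 22.


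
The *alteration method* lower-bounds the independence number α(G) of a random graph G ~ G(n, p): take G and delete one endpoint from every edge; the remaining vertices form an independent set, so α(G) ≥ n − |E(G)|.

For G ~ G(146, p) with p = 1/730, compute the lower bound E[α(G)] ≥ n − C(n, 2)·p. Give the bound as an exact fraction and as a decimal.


E[|E(G)|] = C(146, 2)·p = 10585 · (1/730) = 29/2.
E[α(G)] ≥ n − E[|E(G)|] = 146 − 29/2 = 263/2.
Numerically: ≈ 131.500.
(This is only a lower bound; the true E[α(G)] may be larger.)

E[α(G)] ≥ 263/2 ≈ 131.500.


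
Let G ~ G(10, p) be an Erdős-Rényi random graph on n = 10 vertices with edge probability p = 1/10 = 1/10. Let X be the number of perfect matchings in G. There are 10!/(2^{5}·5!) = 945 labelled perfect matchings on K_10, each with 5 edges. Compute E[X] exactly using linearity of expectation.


K_10 has 10!/(2^{5}·5!) = 945 labelled perfect matchings.
For each such perfect matching H, let X_H = 1 if all 5 edges of H are present in G. Then P[X_H = 1] = p^{5} = (1/10)^{5} = 1/100000.
By linearity of expectation: E[X] = Σ_H E[X_H] = 945 · p^{5} = 945 · 1/100000 = 189/20000.
Numerically: E[X] ≈ 0.00945.

E[X] = 945 · (1/10)^{5} = 189/20000 ≈ 0.00945.


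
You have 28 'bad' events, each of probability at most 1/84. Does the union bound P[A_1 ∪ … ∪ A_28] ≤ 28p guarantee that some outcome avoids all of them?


Union bound: P[∪_{i=1}^{28} A_i] ≤ Σ_i P[A_i] ≤ 28·p = 28·(1/84) = 1/3.
Numerically: 1/3 ≈ 0.3333333.
Is 1/3 < 1? YES.
Since P[∪ A_i] ≤ 1/3 < 1, the complement has P[∩ A_i^c] ≥ 1 − 1/3 = 2/3 > 0, so some outcome avoids every A_i.

28·p = 1/3 ≈ 0.3333333; existence CERTIFIED by the union bound.


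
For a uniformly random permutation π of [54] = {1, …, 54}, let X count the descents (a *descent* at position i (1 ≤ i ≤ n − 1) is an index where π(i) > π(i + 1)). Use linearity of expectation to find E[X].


Write X = Σ X_I over i = 1, …, 53, with X_I the indicator of one descent.
There are 53 indicators.
For each fixed i, the pair (π(i), π(i+1)) is a uniformly random ordered pair of distinct values from {1, …, 54}; by symmetry P[π(i) > π(i+1)] = 1/2.
By linearity: E[X] = 53 · (1/2) = (54 − 1) · (1/2) = 53/2 ≈ 26.50000.

E[X] = 53/2 = 26.50000.


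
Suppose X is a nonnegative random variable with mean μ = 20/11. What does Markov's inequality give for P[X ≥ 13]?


μ = E[X] = 20/11, a = 13.
Markov: P[X ≥ 13] ≤ μ/a = (20/11)/13 = 20/143.
Numerically: ≈ 0.13986.
(Since a = 13 > μ = 1.81818, the bound 20/143 is < 1 and informative.)

P[X ≥ 13] ≤ 20/143 ≈ 0.13986.


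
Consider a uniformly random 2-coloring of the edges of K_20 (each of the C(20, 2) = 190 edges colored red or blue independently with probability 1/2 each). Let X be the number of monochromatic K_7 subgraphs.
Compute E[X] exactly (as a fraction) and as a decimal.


Let X = Σ_S X_S over the C(20, 7) = 77520 subsets S of size 7, where X_S = 1 if the K_7 on S is monochromatic.
For a fixed S, the K_7 on S has C(7, 2) = 21 edges. P[all 21 edges red] = (1/2)^21, and likewise for blue, so P[monochromatic] = 2·(1/2)^21 = 2^{1 − 21} = 1/1048576.
By linearity of expectation: E[X] = C(20, 7) · 2^{1 − 21} = 77520 · 1/1048576 = 4845/65536.
Numerically: E[X] ≈ 0.0739.

E[X] = C(20,7)·2^(1−C(7,2)) = 4845/65536 ≈ 0.0739.


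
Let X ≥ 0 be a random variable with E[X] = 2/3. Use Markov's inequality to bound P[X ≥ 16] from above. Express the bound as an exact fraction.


μ = E[X] = 2/3, a = 16.
Markov: P[X ≥ 16] ≤ μ/a = (2/3)/16 = 1/24.
Numerically: ≈ 0.04167.
(Since a = 16 > μ = 0.66667, the bound 1/24 is < 1 and informative.)

P[X ≥ 16] ≤ 1/24 ≈ 0.04167.


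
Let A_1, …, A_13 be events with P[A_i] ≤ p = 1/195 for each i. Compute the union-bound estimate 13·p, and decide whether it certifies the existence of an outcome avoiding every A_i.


Union bound: P[∪_{i=1}^{13} A_i] ≤ Σ_i P[A_i] ≤ 13·p = 13·(1/195) = 1/15.
Numerically: 1/15 ≈ 0.0666667.
Is 1/15 < 1? YES.
Since P[∪ A_i] ≤ 1/15 < 1, the complement has P[∩ A_i^c] ≥ 1 − 1/15 = 14/15 > 0, so some outcome avoids every A_i.

13·p = 1/15 ≈ 0.0666667; existence CERTIFIED by the union bound.


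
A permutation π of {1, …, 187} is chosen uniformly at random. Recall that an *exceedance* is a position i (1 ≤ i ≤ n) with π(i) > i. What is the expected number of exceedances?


Write X = Σ_{i=1}^{187} X_i, where X_i = 1_{π(i) > i}.
For each fixed i, π(i) is uniform over {1, …, 187} (marginal of a uniform permutation), so P[π(i) > i] = (n − i)/n. Summing: Σ_{i=1}^{187} (n − i)/n = (0 + 1 + … + 186)/187 = 187(187 − 1)/(2·187) = (187 − 1)/2.
Hence E[X] = Σ_{i=1}^{187} (187 − i)/187 = 93 ≈ 93.00000.

E[X] = 93 = 93.00000.


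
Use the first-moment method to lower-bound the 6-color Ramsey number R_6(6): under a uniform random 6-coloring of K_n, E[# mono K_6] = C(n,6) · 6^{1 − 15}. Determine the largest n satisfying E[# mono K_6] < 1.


We need C(n, 6) · 6^{1 − 15} < 1, i.e. C(n, 6) < 6^{15 − 1} = 78364164096.
Check values of n near the boundary:
  n = 194: C(194, 6) = 68482017072; 68482017072 < 78364164096? YES
  n = 195: C(195, 6) = 70656049360; 70656049360 < 78364164096? YES
  n = 196: C(196, 6) = 72887293024; 72887293024 < 78364164096? YES
  n = 197: C(197, 6) = 75176946208; 75176946208 < 78364164096? YES
  n = 198: C(198, 6) = 77526225777; 77526225777 < 78364164096? YES
  n = 199: C(199, 6) = 79936367511; 79936367511 < 78364164096? NO
  n = 200: C(200, 6) = 82408626300; 82408626300 < 78364164096? NO
The largest n with C(n, 6) < 78364164096 is n = 198 (where E[X] = 25842075259/26121388032 ≈ 0.9893071). Hence R_6(6) > 198, i.e. R_6(6) ≥ 199.

Largest n = 198; hence R_6(6) > 198.


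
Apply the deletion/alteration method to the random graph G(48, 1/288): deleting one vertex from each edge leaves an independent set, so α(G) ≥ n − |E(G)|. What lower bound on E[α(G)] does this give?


E[|E(G)|] = C(48, 2)·p = 1128 · (1/288) = 47/12.
E[α(G)] ≥ n − E[|E(G)|] = 48 − 47/12 = 529/12.
Numerically: ≈ 44.083333.
(This is only a lower bound; the true E[α(G)] may be larger.)

E[α(G)] ≥ 529/12 ≈ 44.083333.


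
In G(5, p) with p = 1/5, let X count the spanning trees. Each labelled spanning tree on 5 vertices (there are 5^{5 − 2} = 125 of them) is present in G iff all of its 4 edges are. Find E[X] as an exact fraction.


K_5 has 5^{5 − 2} = 125 labelled spanning trees.
For each such spanning tree H, let X_H = 1 if all 4 edges of H are present in G. Then P[X_H = 1] = p^{4} = (1/5)^{4} = 1/625.
By linearity: E[X] = Σ_H E[X_H] = 125 · p^{4} = 125 · 1/625 = 1/5.
Numerically: E[X] ≈ 0.2.

E[X] = 125 · (1/5)^{4} = 1/5 ≈ 0.2.


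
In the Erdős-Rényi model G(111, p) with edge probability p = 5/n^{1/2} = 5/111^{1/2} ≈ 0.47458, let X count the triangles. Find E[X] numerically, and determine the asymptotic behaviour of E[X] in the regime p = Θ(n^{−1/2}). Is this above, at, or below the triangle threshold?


Number of potential triangles: C(111, 3) = 221815.
Each occurs with probability p³ ≈ (0.47458)³ ≈ 1.0688716e-01.
By linearity: E[X] = C(111, 3)·p³ ≈ 221815 · 1.0688716e-01 ≈ 23709.17577.
Since α = 1/2 < 1, p = c/n^{1/2} ≫ 1/n is above the triangle threshold p ~ 1/n. Asymptotically E[X] ~ (c³/6)·n^{3(1−α)} = (5³/6)·n^{1.5} → ∞; triangles are abundant w.h.p.

E[X] ≈ 23709.17577; in regime p = Θ(1/n^{1/2}) E[X] diverges (above the triangle threshold p ~ 1/n).


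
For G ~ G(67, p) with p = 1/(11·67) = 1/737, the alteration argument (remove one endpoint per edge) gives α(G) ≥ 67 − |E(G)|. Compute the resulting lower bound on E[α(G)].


E[|E(G)|] = C(67, 2)·p = 2211 · (1/737) = 3.
E[α(G)] ≥ n − E[|E(G)|] = 67 − 3 = 64.
Numerically: ≈ 64.000.
(This is only a lower bound; the true E[α(G)] may be larger.)

E[α(G)] ≥ 64 ≈ 64.000.


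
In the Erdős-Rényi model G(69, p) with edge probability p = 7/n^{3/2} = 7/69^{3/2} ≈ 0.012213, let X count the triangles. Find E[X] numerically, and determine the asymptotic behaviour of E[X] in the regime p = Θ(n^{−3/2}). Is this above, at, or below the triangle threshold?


Number of potential triangles: C(69, 3) = 52394.
Each occurs with probability p³ ≈ (0.012213)³ ≈ 1.8216847e-06.
By linearity: E[X] = C(69, 3)·p³ ≈ 52394 · 1.8216847e-06 ≈ 0.09545.
Since α = 3/2 > 1, p = c/n^{3/2} = o(1/n) is below the triangle threshold p ~ 1/n. Asymptotically E[X] ~ (c³/6)·n^{3(1−α)} = (7³/6)·n^{-1.5} → 0, so by Markov's inequality G has no triangles w.h.p.

E[X] ≈ 0.09545; in regime p = Θ(1/n^{3/2}) E[X] tends to 0 (below the triangle threshold p ~ 1/n).


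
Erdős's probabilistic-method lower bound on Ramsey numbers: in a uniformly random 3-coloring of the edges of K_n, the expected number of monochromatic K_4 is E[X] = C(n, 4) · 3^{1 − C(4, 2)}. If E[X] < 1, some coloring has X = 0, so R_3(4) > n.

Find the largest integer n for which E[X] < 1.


We need C(n, 4) · 3^{1 − 6} < 1, i.e. C(n, 4) < 3^{6 − 1} = 243.
Check values of n near the boundary:
  n = 9: C(9, 4) = 126; 126 < 243? YES
  n = 10: C(10, 4) = 210; 210 < 243? YES
  n = 11: C(11, 4) = 330; 330 < 243? NO
The largest n with C(n, 4) < 243 is n = 10 (where E[X] = 70/81 ≈ 0.864). Hence R_3(4) > 10, i.e. R_3(4) ≥ 11.

Largest n = 10; hence R_3(4) > 10.


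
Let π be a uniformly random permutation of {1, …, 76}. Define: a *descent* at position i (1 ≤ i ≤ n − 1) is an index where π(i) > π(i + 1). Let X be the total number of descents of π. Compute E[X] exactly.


Write X = Σ X_I over i = 1, …, 75, with X_I the indicator of one descent.
There are 75 indicators.
For each fixed i, the pair (π(i), π(i+1)) is a uniformly random ordered pair of distinct values from {1, …, 76}; by symmetry P[π(i) > π(i+1)] = 1/2.
By linearity: E[X] = 75 · (1/2) = (76 − 1) · (1/2) = 75/2 ≈ 37.5000.

E[X] = 75/2 = 37.5000.


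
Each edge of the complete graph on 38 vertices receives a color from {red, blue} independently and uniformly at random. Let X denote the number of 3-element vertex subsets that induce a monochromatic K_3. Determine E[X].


Let X = Σ_S X_S over the C(38, 3) = 8436 subsets S of size 3, where X_S = 1 if the K_3 on S is monochromatic.
For a fixed S, the K_3 on S has C(3, 2) = 3 edges. P[all 3 edges red] = (1/2)^3, and likewise for blue, so P[monochromatic] = 2·(1/2)^3 = 2^{1 − 3} = 1/4.
Summing: E[X] = C(38, 3) · 2^{1 − 3} = 8436 · 1/4 = 2109.
Numerically: E[X] ≈ 2109.000000.

E[X] = C(38,3)·2^(1−C(3,2)) = 2109 ≈ 2109.000000.


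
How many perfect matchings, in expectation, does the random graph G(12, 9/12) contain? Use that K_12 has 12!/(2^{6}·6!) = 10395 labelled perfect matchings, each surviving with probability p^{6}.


K_12 has 12!/(2^{6}·6!) = 10395 labelled perfect matchings.
For each such perfect matching H, let X_H = 1 if all 6 edges of H are present in G. Then P[X_H = 1] = p^{6} = (3/4)^{6} = 729/4096.
Summing the indicators: E[X] = Σ_H E[X_H] = 10395 · p^{6} = 10395 · 729/4096 = 7577955/4096.
Numerically: E[X] ≈ 1850.09.

E[X] = 10395 · (3/4)^{6} = 7577955/4096 ≈ 1850.09.


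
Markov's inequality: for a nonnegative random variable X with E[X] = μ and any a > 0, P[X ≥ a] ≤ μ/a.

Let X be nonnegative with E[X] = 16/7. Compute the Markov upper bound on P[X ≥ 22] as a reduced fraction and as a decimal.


μ = E[X] = 16/7, a = 22.
Markov: P[X ≥ 22] ≤ μ/a = (16/7)/22 = 8/77.
Numerically: ≈ 0.10390.
(Since a = 22 > μ = 2.28571, the bound 8/77 is < 1 and informative.)

P[X ≥ 22] ≤ 8/77 ≈ 0.10390.


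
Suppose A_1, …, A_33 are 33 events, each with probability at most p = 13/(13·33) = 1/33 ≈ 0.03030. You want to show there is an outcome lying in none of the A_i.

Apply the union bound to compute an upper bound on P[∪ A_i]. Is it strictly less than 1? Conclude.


Union bound: P[∪_{i=1}^{33} A_i] ≤ Σ_i P[A_i] ≤ 33·p = 33·(1/33) = 1.
Numerically: 1 ≈ 1.00000.
Is 1 < 1? NO.
Since the bound 1 is ≥ 1, the union bound is uninformative here; it does NOT by itself certify existence.

33·p = 1 ≈ 1.00000; existence NOT certified by the union bound.


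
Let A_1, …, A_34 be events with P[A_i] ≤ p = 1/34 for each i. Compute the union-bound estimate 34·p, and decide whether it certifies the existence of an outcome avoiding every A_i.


Union bound: P[∪_{i=1}^{34} A_i] ≤ Σ_i P[A_i] ≤ 34·p = 34·(1/34) = 1.
Numerically: 1 ≈ 1.00000.
Is 1 < 1? NO.
Since the bound 1 is ≥ 1, the union bound is uninformative here; it does NOT by itself certify existence.

34·p = 1 ≈ 1.00000; existence NOT certified by the union bound.


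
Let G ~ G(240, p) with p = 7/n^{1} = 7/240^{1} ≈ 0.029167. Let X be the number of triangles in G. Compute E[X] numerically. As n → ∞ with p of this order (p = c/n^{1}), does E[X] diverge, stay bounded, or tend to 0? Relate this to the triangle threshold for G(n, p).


Number of potential triangles: C(240, 3) = 2275280.
Each occurs with probability p³ ≈ (0.029167)³ ≈ 2.4811921e-05.
By linearity: E[X] = C(240, 3)·p³ ≈ 2275280 · 2.4811921e-05 ≈ 56.45407.
Here α = 1, so p = 7/n is exactly at the triangle threshold p ~ 1/n. Asymptotically E[X] → c³/6 = 7³/6 = 343/6 ≈ 57.16667, a bounded constant. In this regime the triangle count is asymptotically Poisson(c³/6).

E[X] ≈ 56.45407; in regime p = Θ(1/n^{1}) E[X] stays bounded (at the triangle threshold p ~ 1/n).


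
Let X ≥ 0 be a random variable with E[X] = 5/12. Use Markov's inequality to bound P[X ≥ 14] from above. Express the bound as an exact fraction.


μ = E[X] = 5/12, a = 14.
Markov: P[X ≥ 14] ≤ μ/a = (5/12)/14 = 5/168.
Numerically: ≈ 0.029762.
(Since a = 14 > μ = 0.416667, the bound 5/168 is < 1 and informative.)

P[X ≥ 14] ≤ 5/168 ≈ 0.029762.


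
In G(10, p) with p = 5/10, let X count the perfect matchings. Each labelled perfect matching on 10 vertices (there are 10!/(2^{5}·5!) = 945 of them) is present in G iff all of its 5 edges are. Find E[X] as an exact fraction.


K_10 has 10!/(2^{5}·5!) = 945 labelled perfect matchings.
For each such perfect matching H, let X_H = 1 if all 5 edges of H are present in G. Then P[X_H = 1] = p^{5} = (1/2)^{5} = 1/32.
By linearity of expectation: E[X] = Σ_H E[X_H] = 945 · p^{5} = 945 · 1/32 = 945/32.
Numerically: E[X] ≈ 29.5312.

E[X] = 945 · (1/2)^{5} = 945/32 ≈ 29.5312.


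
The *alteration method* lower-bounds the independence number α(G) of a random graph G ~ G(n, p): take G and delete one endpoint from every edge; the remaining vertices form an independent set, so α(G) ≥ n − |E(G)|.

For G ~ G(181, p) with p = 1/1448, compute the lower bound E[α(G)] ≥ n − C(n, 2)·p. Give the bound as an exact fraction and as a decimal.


E[|E(G)|] = C(181, 2)·p = 16290 · (1/1448) = 45/4.
E[α(G)] ≥ n − E[|E(G)|] = 181 − 45/4 = 679/4.
Numerically: ≈ 169.750.
(This is only a lower bound; the true E[α(G)] may be larger.)

E[α(G)] ≥ 679/4 ≈ 169.750.


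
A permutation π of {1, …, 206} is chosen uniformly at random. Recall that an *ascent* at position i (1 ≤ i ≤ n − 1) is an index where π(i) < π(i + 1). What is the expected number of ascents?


Write X = Σ X_I over i = 1, …, 205, with X_I the indicator of one ascent.
There are 205 indicators.
For each fixed i, the pair (π(i), π(i+1)) is a uniformly random ordered pair of distinct values from {1, …, 206}; by symmetry P[π(i) < π(i+1)] = 1/2.
By linearity: E[X] = 205 · (1/2) = (206 − 1) · (1/2) = 205/2 ≈ 102.500000.

E[X] = 205/2 = 102.500000.


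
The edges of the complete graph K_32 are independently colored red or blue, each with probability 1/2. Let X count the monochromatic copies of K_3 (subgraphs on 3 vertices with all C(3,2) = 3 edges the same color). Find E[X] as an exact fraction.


Let X = Σ_S X_S over the C(32, 3) = 4960 subsets S of size 3, where X_S = 1 if the K_3 on S is monochromatic.
For a fixed S, the K_3 on S has C(3, 2) = 3 edges. P[all 3 edges red] = (1/2)^3, and likewise for blue, so P[monochromatic] = 2·(1/2)^3 = 2^{1 − 3} = 1/4.
Summing: E[X] = C(32, 3) · 2^{1 − 3} = 4960 · 1/4 = 1240.
Numerically: E[X] ≈ 1240.000000.

E[X] = C(32,3)·2^(1−C(3,2)) = 1240 ≈ 1240.000000.


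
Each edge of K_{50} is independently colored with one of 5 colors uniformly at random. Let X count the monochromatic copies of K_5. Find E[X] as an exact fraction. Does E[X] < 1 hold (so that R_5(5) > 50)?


E[X] = C(50, 5) · 5^{1 − 10} = 2118760 · 5^{−9} = 2118760/1953125.
As a reduced fraction: E[X] = 423752/390625 ≈ 1.08481.
Is E[X] < 1? NO.
Since E[X] ≥ 1, the first-moment bound is inconclusive at n = 50; it does NOT by itself certify R_5(5) > 50.

E[X] = 423752/390625 ≈ 1.08481; E[X] ≥ 1; first-moment method inconclusive here.


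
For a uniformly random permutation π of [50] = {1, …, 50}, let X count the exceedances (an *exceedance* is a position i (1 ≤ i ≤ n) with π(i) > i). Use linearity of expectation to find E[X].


Write X = Σ_{i=1}^{50} X_i, where X_i = 1_{π(i) > i}.
For each fixed i, π(i) is uniform over {1, …, 50} (marginal of a uniform permutation), so P[π(i) > i] = (n − i)/n. Summing: Σ_{i=1}^{50} (n − i)/n = (0 + 1 + … + 49)/50 = 50(50 − 1)/(2·50) = (50 − 1)/2.
Hence E[X] = Σ_{i=1}^{50} (50 − i)/50 = 49/2 ≈ 24.500000.

E[X] = 49/2 = 24.500000.


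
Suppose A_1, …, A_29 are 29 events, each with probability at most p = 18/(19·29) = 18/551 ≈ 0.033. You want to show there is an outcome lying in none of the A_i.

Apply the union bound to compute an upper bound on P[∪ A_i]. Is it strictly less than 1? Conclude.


Union bound: P[∪_{i=1}^{29} A_i] ≤ Σ_i P[A_i] ≤ 29·p = 29·(18/551) = 18/19.
Numerically: 18/19 ≈ 0.947.
Is 18/19 < 1? YES.
Since P[∪ A_i] ≤ 18/19 < 1, the complement has P[∩ A_i^c] ≥ 1 − 18/19 = 1/19 > 0, so some outcome avoids every A_i.

29·p = 18/19 ≈ 0.947; existence CERTIFIED by the union bound.


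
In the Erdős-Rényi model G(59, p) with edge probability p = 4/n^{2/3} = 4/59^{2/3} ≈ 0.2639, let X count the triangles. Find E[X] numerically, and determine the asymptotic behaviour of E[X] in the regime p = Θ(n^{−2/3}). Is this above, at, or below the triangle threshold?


Number of potential triangles: C(59, 3) = 32509.
Each occurs with probability p³ ≈ (0.2639)³ ≈ 1.838552e-02.
By linearity: E[X] = C(59, 3)·p³ ≈ 32509 · 1.838552e-02 ≈ 597.6949.
Since α = 2/3 < 1, p = c/n^{2/3} ≫ 1/n is above the triangle threshold p ~ 1/n. Asymptotically E[X] ~ (c³/6)·n^{3(1−α)} = (4³/6)·n^{1} → ∞; triangles are abundant w.h.p.

E[X] ≈ 597.6949; in regime p = Θ(1/n^{2/3}) E[X] diverges (above the triangle threshold p ~ 1/n).


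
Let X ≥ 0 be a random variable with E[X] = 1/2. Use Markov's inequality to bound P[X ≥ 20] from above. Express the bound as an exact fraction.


μ = E[X] = 1/2, a = 20.
Markov: P[X ≥ 20] ≤ μ/a = (1/2)/20 = 1/40.
Numerically: ≈ 0.0250.
(Since a = 20 > μ = 0.5000, the bound 1/40 is < 1 and informative.)

P[X ≥ 20] ≤ 1/40 ≈ 0.0250.


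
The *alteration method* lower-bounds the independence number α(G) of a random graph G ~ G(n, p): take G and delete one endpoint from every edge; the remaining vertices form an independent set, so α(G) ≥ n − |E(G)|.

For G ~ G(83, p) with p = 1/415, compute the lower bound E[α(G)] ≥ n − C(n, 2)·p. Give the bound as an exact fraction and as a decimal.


E[|E(G)|] = C(83, 2)·p = 3403 · (1/415) = 41/5.
E[α(G)] ≥ n − E[|E(G)|] = 83 − 41/5 = 374/5.
Numerically: ≈ 74.800000.
(This is only a lower bound; the true E[α(G)] may be larger.)

E[α(G)] ≥ 374/5 ≈ 74.800000.


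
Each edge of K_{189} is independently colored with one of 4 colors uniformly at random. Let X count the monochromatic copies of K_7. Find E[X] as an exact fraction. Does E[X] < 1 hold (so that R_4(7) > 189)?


E[X] = C(189, 7) · 4^{1 − 21} = 1527510868092 · 4^{−20} = 1527510868092/1099511627776.
As a reduced fraction: E[X] = 381877717023/274877906944 ≈ 1.38926.
Is E[X] < 1? NO.
Since E[X] ≥ 1, the first-moment bound is inconclusive at n = 189; it does NOT by itself certify R_4(7) > 189.

E[X] = 381877717023/274877906944 ≈ 1.38926; E[X] ≥ 1; first-moment method inconclusive here.
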